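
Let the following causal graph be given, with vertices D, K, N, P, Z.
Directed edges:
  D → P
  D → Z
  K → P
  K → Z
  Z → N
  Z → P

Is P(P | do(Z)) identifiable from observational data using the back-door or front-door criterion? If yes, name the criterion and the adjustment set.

desc(Z)\{Z}={N,P}; candidates ⊆ {D,K}.
size 0: {}; under {} Z still reaches {D,K,P} ∋ P.
size 1: {D}, {K}; under {D} Z still reaches {K,P} ∋ P.
{D,K}: Z⊥P given {D,K} in G with Z→· removed — back-door holds.
P(P|do(Z)) = Σ_{D,K} P(P|Z,D,K)·P(D,K).

P(P|do(Z)): backdoor, adjust for {D, K}.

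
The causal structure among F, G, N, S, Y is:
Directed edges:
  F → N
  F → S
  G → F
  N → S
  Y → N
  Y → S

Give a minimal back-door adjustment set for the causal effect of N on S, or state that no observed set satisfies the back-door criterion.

desc(N)\{N}={S}; candidates ⊆ {F,G,Y}.
size 0: {}; under {} N still reaches {F,G,S,Y} ∋ S.
size 1: {F}, {G}, {Y}; under {F} N still reaches {S,Y} ∋ S.
{F,Y}: N⊥S given {F,Y} in G with N→· removed — back-door holds.

N→S: minimal back-door set {F, Y}.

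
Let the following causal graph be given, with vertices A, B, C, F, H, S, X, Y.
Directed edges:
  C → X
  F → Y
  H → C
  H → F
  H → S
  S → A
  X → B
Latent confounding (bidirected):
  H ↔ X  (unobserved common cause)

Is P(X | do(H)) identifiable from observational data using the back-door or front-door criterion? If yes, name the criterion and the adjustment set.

P(X|do(H)): frontdoor, adjust for {C}.

desc(H)\{H}={A,B,C,F,S,X,Y}; candidates ⊆ {—}.
H↔X: latent back-door arc(s) into H.
size 0: {}; under {} H still reaches {B,X} ∋ X.
H↔X cannot be blocked by any observed set — no back-door set.
{C}: (i) intercepts every directed H→X path; (ii) no back-door H→{C}; (iii) {H} blocks every back-door {C}→X. Front-door holds.
P(X|do(H)) = Σ_{C} P(C|H) Σ_{H'} P(X|C,H')P(H').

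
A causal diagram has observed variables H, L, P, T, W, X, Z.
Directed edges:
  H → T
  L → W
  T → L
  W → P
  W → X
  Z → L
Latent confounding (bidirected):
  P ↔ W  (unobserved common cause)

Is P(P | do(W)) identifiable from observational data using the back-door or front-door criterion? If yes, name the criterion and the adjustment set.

P(P|do(W)): not identifiable (no BD/FD set).

desc(W)\{W}={P,X}; candidates ⊆ {H,L,T,Z}.
W↔P: latent back-door arc(s) into W.
size 0: {}; under {} W still reaches {H,L,P,T,Z} ∋ P.
size 1: {H}, {L}, {T} …(+1); under {H} W still reaches {L,P,T,Z} ∋ P.
size 2: {H,L}, {H,T}, {H,Z} …(+3); under {H,L} W still reaches {P} ∋ P.
W↔P cannot be blocked by any observed set — no back-door set.
No mediator lies on a directed W→…→P path.
Neither criterion identifies P(P|do(W)) in this graph.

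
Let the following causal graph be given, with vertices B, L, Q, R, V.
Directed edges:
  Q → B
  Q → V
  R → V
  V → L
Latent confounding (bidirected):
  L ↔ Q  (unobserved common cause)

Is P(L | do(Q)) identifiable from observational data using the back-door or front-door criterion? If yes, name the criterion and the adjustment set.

P(L|do(Q)): frontdoor, adjust for {V}.

desc(Q)\{Q}={B,L,V}; candidates ⊆ {R}.
Q↔L: latent back-door arc(s) into Q.
size 0: {}; under {} Q still reaches {L} ∋ L.
size 1: {R}; under {R} Q still reaches {L} ∋ L.
Q↔L cannot be blocked by any observed set — no back-door set.
{V}: (i) intercepts every directed Q→L path; (ii) no back-door Q→{V}; (iii) {Q} blocks every back-door {V}→L. Front-door holds.
P(L|do(Q)) = Σ_{V} P(V|Q) Σ_{Q'} P(L|V,Q')P(Q').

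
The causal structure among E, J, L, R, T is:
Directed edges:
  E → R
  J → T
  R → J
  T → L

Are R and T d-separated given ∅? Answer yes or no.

No — R and T are d-connected given ∅.

Bayes-Ball from R | ∅ reaches {E,J,L,T}.
T ∈ reach(R|∅) ⇒ R ⊥̸ T | ∅.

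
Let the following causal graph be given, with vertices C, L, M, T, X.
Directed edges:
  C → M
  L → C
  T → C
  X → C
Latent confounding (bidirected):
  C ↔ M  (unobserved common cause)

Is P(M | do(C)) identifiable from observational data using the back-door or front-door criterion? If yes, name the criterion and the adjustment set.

desc(C)\{C}={M}; candidates ⊆ {L,T,X}.
C↔M: latent back-door arc(s) into C.
size 0: {}; under {} C still reaches {L,M,T,X} ∋ M.
size 1: {L}, {T}, {X}; under {L} C still reaches {M,T,X} ∋ M.
size 2: {L,T}, {L,X}, {T,X}; under {L,T} C still reaches {M,X} ∋ M.
C↔M cannot be blocked by any observed set — no back-door set.
No mediator lies on a directed C→…→M path.
Neither criterion identifies P(M|do(C)) in this graph.

P(M|do(C)): not identifiable (no BD/FD set).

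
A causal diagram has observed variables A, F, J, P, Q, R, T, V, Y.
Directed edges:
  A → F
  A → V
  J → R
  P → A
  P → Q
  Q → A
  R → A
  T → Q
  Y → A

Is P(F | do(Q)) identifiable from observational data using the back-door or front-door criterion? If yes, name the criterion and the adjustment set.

P(F|do(Q)): backdoor, adjust for {P}.

desc(Q)\{Q}={A,F,V}; candidates ⊆ {J,P,R,T,Y}.
size 0: {}; under {} Q still reaches {A,F,P,T,V} ∋ F.
{P}: Q⊥F given {P} in G with Q→· removed — back-door holds.
P(F|do(Q)) = Σ_{P} P(F|Q,P)·P(P).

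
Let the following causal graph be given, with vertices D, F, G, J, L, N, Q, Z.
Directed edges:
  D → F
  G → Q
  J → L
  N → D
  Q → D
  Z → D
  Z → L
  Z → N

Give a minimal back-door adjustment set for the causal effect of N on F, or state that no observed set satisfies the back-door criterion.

desc(N)\{N}={D,F}; candidates ⊆ {G,J,L,Q,Z}.
size 0: {}; under {} N still reaches {D,F,L,Z} ∋ F.
{Z}: N⊥F given {Z} in G with N→· removed — back-door holds.

N→F: minimal back-door set {Z}.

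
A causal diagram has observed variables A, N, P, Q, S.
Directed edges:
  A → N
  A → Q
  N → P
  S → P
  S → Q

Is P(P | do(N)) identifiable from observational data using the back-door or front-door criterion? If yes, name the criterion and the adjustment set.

desc(N)\{N}={P}; candidates ⊆ {A,Q,S}.
∅: N⊥P given ∅ in G with N→· removed — back-door holds.
P(P|do(N)) = P(P|N) — no adjustment needed.

P(P|do(N)): backdoor, adjust for ∅.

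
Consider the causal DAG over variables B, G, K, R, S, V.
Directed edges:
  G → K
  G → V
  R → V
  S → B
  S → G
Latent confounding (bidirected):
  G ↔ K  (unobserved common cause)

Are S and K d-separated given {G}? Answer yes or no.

Bayes-Ball from S | {G} reaches {B,K}.
K ∈ reach(S|{G}) ⇒ S ⊥̸ K | {G}.

No — S and K are d-connected given {G}.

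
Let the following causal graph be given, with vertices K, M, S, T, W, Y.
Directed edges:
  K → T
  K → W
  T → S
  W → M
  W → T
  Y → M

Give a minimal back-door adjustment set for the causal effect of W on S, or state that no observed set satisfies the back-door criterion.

desc(W)\{W}={M,S,T}; candidates ⊆ {K,Y}.
size 0: {}; under {} W still reaches {K,S,T} ∋ S.
{K}: W⊥S given {K} in G with W→· removed — back-door holds.

W→S: minimal back-door set {K}.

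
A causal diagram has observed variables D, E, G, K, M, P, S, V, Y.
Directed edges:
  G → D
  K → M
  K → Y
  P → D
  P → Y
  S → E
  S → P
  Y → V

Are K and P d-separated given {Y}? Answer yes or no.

No — K and P are d-connected given {Y}.

Bayes-Ball from K | {Y} reaches {D,E,M,P,S}.
P ∈ reach(K|{Y}) ⇒ K ⊥̸ P | {Y}.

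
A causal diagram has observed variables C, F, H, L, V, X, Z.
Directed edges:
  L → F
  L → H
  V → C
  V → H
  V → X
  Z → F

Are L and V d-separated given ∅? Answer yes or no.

Bayes-Ball from L | ∅ reaches {F,H}.
V ∉ reach(L|∅) ⇒ L ⊥ V | ∅.

Yes — L ⊥ V | ∅.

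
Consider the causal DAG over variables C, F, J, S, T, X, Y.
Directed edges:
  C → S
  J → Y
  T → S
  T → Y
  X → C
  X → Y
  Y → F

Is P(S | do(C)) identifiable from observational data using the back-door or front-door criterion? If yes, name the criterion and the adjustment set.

P(S|do(C)): backdoor, adjust for ∅.

desc(C)\{C}={S}; candidates ⊆ {F,J,T,X,Y}.
∅: C⊥S given ∅ in G with C→· removed — back-door holds.
P(S|do(C)) = P(S|C) — no adjustment needed.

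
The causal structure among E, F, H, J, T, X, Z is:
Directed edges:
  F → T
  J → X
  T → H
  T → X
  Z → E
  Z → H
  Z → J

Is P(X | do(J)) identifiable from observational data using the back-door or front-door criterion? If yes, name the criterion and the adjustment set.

desc(J)\{J}={X}; candidates ⊆ {E,F,H,T,Z}.
∅: J⊥X given ∅ in G with J→· removed — back-door holds.
P(X|do(J)) = P(X|J) — no adjustment needed.

P(X|do(J)): backdoor, adjust for ∅.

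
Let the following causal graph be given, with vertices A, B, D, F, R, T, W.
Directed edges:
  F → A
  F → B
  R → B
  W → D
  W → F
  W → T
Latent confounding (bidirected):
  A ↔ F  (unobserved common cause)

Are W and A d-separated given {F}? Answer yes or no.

Bayes-Ball from W | {F} reaches {A,D,T}.
A ∈ reach(W|{F}) ⇒ W ⊥̸ A | {F}.

No — W and A are d-connected given {F}.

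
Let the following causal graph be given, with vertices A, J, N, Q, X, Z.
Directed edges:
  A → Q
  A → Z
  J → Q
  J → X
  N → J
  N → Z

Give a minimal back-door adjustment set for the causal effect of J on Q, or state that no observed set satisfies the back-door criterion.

desc(J)\{J}={Q,X}; candidates ⊆ {A,N,Z}.
∅: J⊥Q given ∅ in G with J→· removed — back-door holds.

J→Q: minimal back-door set ∅.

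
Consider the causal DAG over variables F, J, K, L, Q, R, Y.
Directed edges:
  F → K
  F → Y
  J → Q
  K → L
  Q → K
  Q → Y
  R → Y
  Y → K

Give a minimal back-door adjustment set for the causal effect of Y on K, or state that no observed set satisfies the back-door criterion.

desc(Y)\{Y}={K,L}; candidates ⊆ {F,J,Q,R}.
size 0: {}; under {} Y still reaches {F,J,K,L,Q,R} ∋ K.
size 1: {F}, {J}, {Q} …(+1); under {F} Y still reaches {J,K,L,Q,R} ∋ K.
{F,Q}: Y⊥K given {F,Q} in G with Y→· removed — back-door holds.

Y→K: minimal back-door set {F, Q}.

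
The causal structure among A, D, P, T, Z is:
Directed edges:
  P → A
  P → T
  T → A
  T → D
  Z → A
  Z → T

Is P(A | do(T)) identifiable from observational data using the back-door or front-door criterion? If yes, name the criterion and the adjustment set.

P(A|do(T)): backdoor, adjust for {P, Z}.

desc(T)\{T}={A,D}; candidates ⊆ {P,Z}.
size 0: {}; under {} T still reaches {A,P,Z} ∋ A.
size 1: {P}, {Z}; under {P} T still reaches {A,Z} ∋ A.
{P,Z}: T⊥A given {P,Z} in G with T→· removed — back-door holds.
P(A|do(T)) = Σ_{P,Z} P(A|T,P,Z)·P(P,Z).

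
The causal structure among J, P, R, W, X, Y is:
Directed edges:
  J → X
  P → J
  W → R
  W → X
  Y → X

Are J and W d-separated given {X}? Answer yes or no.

No — J and W are d-connected given {X}.

Bayes-Ball from J | {X} reaches {P,R,W,Y}.
W ∈ reach(J|{X}) ⇒ J ⊥̸ W | {X}.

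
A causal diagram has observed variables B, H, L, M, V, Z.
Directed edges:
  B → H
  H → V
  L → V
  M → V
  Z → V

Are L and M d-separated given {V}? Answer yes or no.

No — L and M are d-connected given {V}.

Bayes-Ball from L | {V} reaches {B,H,M,Z}.
M ∈ reach(L|{V}) ⇒ L ⊥̸ M | {V}.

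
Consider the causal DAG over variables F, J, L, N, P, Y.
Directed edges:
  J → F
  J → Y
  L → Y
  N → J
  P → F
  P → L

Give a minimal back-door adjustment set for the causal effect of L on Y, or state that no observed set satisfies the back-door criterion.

L→Y: minimal back-door set ∅.

desc(L)\{L}={Y}; candidates ⊆ {F,J,N,P}.
∅: L⊥Y given ∅ in G with L→· removed — back-door holds.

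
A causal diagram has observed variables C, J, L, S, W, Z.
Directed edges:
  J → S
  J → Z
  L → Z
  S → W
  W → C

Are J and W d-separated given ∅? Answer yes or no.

Bayes-Ball from J | ∅ reaches {C,S,W,Z}.
W ∈ reach(J|∅) ⇒ J ⊥̸ W | ∅.

No — J and W are d-connected given ∅.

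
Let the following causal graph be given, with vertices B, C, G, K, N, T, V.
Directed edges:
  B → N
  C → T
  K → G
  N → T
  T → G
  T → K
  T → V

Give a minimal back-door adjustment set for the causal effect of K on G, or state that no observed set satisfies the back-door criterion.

K→G: minimal back-door set {T}.

desc(K)\{K}={G}; candidates ⊆ {B,C,N,T,V}.
size 0: {}; under {} K still reaches {B,C,G,N,T,V} ∋ G.
{T}: K⊥G given {T} in G with K→· removed — back-door holds.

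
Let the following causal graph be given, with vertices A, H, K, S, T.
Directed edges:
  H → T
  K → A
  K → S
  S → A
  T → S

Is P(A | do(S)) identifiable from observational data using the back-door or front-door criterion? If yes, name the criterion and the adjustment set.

P(A|do(S)): backdoor, adjust for {K}.

desc(S)\{S}={A}; candidates ⊆ {H,K,T}.
size 0: {}; under {} S still reaches {A,H,K,T} ∋ A.
{K}: S⊥A given {K} in G with S→· removed — back-door holds.
P(A|do(S)) = Σ_{K} P(A|S,K)·P(K).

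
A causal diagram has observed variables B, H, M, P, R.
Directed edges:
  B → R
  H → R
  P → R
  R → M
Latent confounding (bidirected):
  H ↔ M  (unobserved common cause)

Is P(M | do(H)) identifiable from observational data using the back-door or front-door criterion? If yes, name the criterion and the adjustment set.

P(M|do(H)): frontdoor, adjust for {R}.

desc(H)\{H}={M,R}; candidates ⊆ {B,P}.
H↔M: latent back-door arc(s) into H.
size 0: {}; under {} H still reaches {M} ∋ M.
size 1: {B}, {P}; under {B} H still reaches {M} ∋ M.
size 2: {B,P}; under {B,P} H still reaches {M} ∋ M.
H↔M cannot be blocked by any observed set — no back-door set.
{R}: (i) intercepts every directed H→M path; (ii) no back-door H→{R}; (iii) {H} blocks every back-door {R}→M. Front-door holds.
P(M|do(H)) = Σ_{R} P(R|H) Σ_{H'} P(M|R,H')P(H').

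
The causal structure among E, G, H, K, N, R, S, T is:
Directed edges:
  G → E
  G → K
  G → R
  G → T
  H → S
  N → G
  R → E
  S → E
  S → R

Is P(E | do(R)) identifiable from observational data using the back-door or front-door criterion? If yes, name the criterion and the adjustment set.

desc(R)\{R}={E}; candidates ⊆ {G,H,K,N,S,T}.
size 0: {}; under {} R still reaches {E,G,H,K,N,S,T} ∋ E.
size 1: {G}, {H}, {K} …(+3); under {G} R still reaches {E,H,S} ∋ E.
{G,S}: R⊥E given {G,S} in G with R→· removed — back-door holds.
P(E|do(R)) = Σ_{G,S} P(E|R,G,S)·P(G,S).

P(E|do(R)): backdoor, adjust for {G, S}.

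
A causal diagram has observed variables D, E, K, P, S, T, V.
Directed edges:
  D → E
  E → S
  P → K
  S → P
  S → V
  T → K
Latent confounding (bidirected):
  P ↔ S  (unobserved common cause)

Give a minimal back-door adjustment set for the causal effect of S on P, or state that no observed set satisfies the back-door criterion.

S→P: no observed back-door set.

desc(S)\{S}={K,P,V}; candidates ⊆ {D,E,T}.
S↔P: latent back-door arc(s) into S.
size 0: {}; under {} S still reaches {D,E,K,P} ∋ P.
size 1: {D}, {E}, {T}; under {D} S still reaches {E,K,P} ∋ P.
size 2: {D,E}, {D,T}, {E,T}; under {D,E} S still reaches {K,P} ∋ P.
S↔P cannot be blocked by any observed set — no back-door set.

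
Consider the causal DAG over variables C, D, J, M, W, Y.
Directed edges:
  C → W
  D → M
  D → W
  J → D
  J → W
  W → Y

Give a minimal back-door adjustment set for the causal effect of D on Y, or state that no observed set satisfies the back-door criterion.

desc(D)\{D}={M,W,Y}; candidates ⊆ {C,J}.
size 0: {}; under {} D still reaches {J,W,Y} ∋ Y.
{J}: D⊥Y given {J} in G with D→· removed — back-door holds.

D→Y: minimal back-door set {J}.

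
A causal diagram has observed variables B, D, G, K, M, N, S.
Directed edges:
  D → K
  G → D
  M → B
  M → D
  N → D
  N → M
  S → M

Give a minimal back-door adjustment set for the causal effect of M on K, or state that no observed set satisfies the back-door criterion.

M→K: minimal back-door set {N}.

desc(M)\{M}={B,D,K}; candidates ⊆ {G,N,S}.
size 0: {}; under {} M still reaches {D,K,N,S} ∋ K.
{N}: M⊥K given {N} in G with M→· removed — back-door holds.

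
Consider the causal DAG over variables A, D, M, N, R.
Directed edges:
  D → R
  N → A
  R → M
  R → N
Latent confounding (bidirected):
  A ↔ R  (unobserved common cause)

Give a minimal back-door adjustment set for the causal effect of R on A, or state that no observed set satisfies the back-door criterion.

R→A: no observed back-door set.

desc(R)\{R}={A,M,N}; candidates ⊆ {D}.
R↔A: latent back-door arc(s) into R.
size 0: {}; under {} R still reaches {A,D} ∋ A.
size 1: {D}; under {D} R still reaches {A} ∋ A.
R↔A cannot be blocked by any observed set — no back-door set.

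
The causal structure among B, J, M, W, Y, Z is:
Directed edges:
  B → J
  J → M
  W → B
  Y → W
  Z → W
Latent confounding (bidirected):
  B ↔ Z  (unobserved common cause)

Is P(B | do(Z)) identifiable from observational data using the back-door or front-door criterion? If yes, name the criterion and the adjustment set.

P(B|do(Z)): frontdoor, adjust for {W}.

desc(Z)\{Z}={B,J,M,W}; candidates ⊆ {Y}.
Z↔B: latent back-door arc(s) into Z.
size 0: {}; under {} Z still reaches {B,J,M} ∋ B.
size 1: {Y}; under {Y} Z still reaches {B,J,M} ∋ B.
Z↔B cannot be blocked by any observed set — no back-door set.
{W}: (i) intercepts every directed Z→B path; (ii) no back-door Z→{W}; (iii) {Z} blocks every back-door {W}→B. Front-door holds.
P(B|do(Z)) = Σ_{W} P(W|Z) Σ_{Z'} P(B|W,Z')P(Z').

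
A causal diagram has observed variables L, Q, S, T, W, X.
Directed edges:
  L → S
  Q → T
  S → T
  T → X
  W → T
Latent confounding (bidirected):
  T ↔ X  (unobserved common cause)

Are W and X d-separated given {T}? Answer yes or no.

No — W and X are d-connected given {T}.

Bayes-Ball from W | {T} reaches {L,Q,S,X}.
X ∈ reach(W|{T}) ⇒ W ⊥̸ X | {T}.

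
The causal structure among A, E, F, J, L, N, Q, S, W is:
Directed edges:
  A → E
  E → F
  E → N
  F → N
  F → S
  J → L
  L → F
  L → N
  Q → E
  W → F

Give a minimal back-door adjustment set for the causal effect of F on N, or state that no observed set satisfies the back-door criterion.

F→N: minimal back-door set {E, L}.

desc(F)\{F}={N,S}; candidates ⊆ {A,E,J,L,Q,W}.
size 0: {}; under {} F still reaches {A,E,J,L,N,Q,W} ∋ N.
size 1: {A}, {E}, {J} …(+3); under {A} F still reaches {E,J,L,N,Q,W} ∋ N.
{E,L}: F⊥N given {E,L} in G with F→· removed — back-door holds.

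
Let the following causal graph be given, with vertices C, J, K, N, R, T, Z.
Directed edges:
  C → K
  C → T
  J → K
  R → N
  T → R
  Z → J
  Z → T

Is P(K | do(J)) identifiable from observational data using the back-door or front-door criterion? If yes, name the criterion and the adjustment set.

desc(J)\{J}={K}; candidates ⊆ {C,N,R,T,Z}.
∅: J⊥K given ∅ in G with J→· removed — back-door holds.
P(K|do(J)) = P(K|J) — no adjustment needed.

P(K|do(J)): backdoor, adjust for ∅.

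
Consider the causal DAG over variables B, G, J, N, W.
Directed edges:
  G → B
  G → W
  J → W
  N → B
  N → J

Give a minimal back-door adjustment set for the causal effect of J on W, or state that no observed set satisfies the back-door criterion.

desc(J)\{J}={W}; candidates ⊆ {B,G,N}.
∅: J⊥W given ∅ in G with J→· removed — back-door holds.

J→W: minimal back-door set ∅.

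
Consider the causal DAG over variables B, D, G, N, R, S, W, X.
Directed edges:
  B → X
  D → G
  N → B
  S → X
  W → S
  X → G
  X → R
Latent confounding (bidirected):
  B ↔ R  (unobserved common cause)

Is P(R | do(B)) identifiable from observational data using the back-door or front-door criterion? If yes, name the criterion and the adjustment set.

desc(B)\{B}={G,R,X}; candidates ⊆ {D,N,S,W}.
B↔R: latent back-door arc(s) into B.
size 0: {}; under {} B still reaches {N,R} ∋ R.
size 1: {D}, {N}, {S} …(+1); under {D} B still reaches {N,R} ∋ R.
size 2: {D,N}, {D,S}, {D,W} …(+3); under {D,N} B still reaches {R} ∋ R.
B↔R cannot be blocked by any observed set — no back-door set.
{X}: (i) intercepts every directed B→R path; (ii) no back-door B→{X}; (iii) {B} blocks every back-door {X}→R. Front-door holds.
P(R|do(B)) = Σ_{X} P(X|B) Σ_{B'} P(R|X,B')P(B').

P(R|do(B)): frontdoor, adjust for {X}.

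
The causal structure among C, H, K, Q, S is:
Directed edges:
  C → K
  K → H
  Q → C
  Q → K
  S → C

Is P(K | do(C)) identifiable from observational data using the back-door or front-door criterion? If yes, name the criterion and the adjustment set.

desc(C)\{C}={H,K}; candidates ⊆ {Q,S}.
size 0: {}; under {} C still reaches {H,K,Q,S} ∋ K.
{Q}: C⊥K given {Q} in G with C→· removed — back-door holds.
P(K|do(C)) = Σ_{Q} P(K|C,Q)·P(Q).

P(K|do(C)): backdoor, adjust for {Q}.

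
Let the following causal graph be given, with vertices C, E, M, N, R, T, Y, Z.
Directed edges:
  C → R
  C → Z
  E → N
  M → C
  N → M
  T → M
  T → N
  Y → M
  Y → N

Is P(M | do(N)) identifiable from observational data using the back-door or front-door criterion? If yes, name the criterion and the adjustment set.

P(M|do(N)): backdoor, adjust for {T, Y}.

desc(N)\{N}={C,M,R,Z}; candidates ⊆ {E,T,Y}.
size 0: {}; under {} N still reaches {C,E,M,R,T,Y,Z} ∋ M.
size 1: {E}, {T}, {Y}; under {E} N still reaches {C,M,R,T,Y,Z} ∋ M.
{T,Y}: N⊥M given {T,Y} in G with N→· removed — back-door holds.
P(M|do(N)) = Σ_{T,Y} P(M|N,T,Y)·P(T,Y).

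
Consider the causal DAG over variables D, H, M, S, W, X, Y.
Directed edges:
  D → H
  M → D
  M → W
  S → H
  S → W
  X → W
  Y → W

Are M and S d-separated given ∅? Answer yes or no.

Yes — M ⊥ S | ∅.

Bayes-Ball from M | ∅ reaches {D,H,W}.
S ∉ reach(M|∅) ⇒ M ⊥ S | ∅.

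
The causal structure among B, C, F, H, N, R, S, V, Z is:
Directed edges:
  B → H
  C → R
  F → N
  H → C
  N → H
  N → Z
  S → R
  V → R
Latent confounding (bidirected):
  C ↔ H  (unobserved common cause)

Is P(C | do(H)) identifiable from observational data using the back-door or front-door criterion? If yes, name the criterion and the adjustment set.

P(C|do(H)): not identifiable (no BD/FD set).

desc(H)\{H}={C,R}; candidates ⊆ {B,F,N,S,V,Z}.
H↔C: latent back-door arc(s) into H.
size 0: {}; under {} H still reaches {B,C,F,N,R,Z} ∋ C.
size 1: {B}, {F}, {N} …(+3); under {B} H still reaches {C,F,N,R,Z} ∋ C.
size 2: {B,F}, {B,N}, {B,S} …(+12); under {B,F} H still reaches {C,N,R,Z} ∋ C.
H↔C cannot be blocked by any observed set — no back-door set.
No mediator lies on a directed H→…→C path.
Neither criterion identifies P(C|do(H)) in this graph.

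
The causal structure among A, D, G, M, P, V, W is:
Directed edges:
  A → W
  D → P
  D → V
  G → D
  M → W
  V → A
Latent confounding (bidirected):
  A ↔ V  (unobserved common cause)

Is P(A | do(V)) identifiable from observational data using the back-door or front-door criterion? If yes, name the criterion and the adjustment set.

desc(V)\{V}={A,W}; candidates ⊆ {D,G,M,P}.
V↔A: latent back-door arc(s) into V.
size 0: {}; under {} V still reaches {A,D,G,P,W} ∋ A.
size 1: {D}, {G}, {M} …(+1); under {D} V still reaches {A,W} ∋ A.
size 2: {D,G}, {D,M}, {D,P} …(+3); under {D,G} V still reaches {A,W} ∋ A.
V↔A cannot be blocked by any observed set — no back-door set.
No mediator lies on a directed V→…→A path.
Neither criterion identifies P(A|do(V)) in this graph.

P(A|do(V)): not identifiable (no BD/FD set).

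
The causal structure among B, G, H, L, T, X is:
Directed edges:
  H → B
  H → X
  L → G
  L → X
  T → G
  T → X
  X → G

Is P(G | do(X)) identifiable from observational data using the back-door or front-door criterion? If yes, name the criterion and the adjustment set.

desc(X)\{X}={G}; candidates ⊆ {B,H,L,T}.
size 0: {}; under {} X still reaches {B,G,H,L,T} ∋ G.
size 1: {B}, {H}, {L} …(+1); under {B} X still reaches {G,H,L,T} ∋ G.
{L,T}: X⊥G given {L,T} in G with X→· removed — back-door holds.
P(G|do(X)) = Σ_{L,T} P(G|X,L,T)·P(L,T).

P(G|do(X)): backdoor, adjust for {L, T}.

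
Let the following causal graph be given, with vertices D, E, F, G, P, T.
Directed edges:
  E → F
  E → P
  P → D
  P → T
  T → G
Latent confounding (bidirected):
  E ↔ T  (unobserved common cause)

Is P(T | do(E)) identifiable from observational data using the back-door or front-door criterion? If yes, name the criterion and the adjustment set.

P(T|do(E)): frontdoor, adjust for {P}.

desc(E)\{E}={D,F,G,P,T}; candidates ⊆ {—}.
E↔T: latent back-door arc(s) into E.
size 0: {}; under {} E still reaches {G,T} ∋ T.
E↔T cannot be blocked by any observed set — no back-door set.
{P}: (i) intercepts every directed E→T path; (ii) no back-door E→{P}; (iii) {E} blocks every back-door {P}→T. Front-door holds.
P(T|do(E)) = Σ_{P} P(P|E) Σ_{E'} P(T|P,E')P(E').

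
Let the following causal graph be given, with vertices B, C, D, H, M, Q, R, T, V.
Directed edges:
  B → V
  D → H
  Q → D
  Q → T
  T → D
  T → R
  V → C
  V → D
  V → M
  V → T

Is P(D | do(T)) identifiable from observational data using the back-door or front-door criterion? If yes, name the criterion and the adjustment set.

desc(T)\{T}={D,H,R}; candidates ⊆ {B,C,M,Q,V}.
size 0: {}; under {} T still reaches {B,C,D,H,M,Q,V} ∋ D.
size 1: {B}, {C}, {M} …(+2); under {B} T still reaches {C,D,H,M,Q,V} ∋ D.
{Q,V}: T⊥D given {Q,V} in G with T→· removed — back-door holds.
P(D|do(T)) = Σ_{Q,V} P(D|T,Q,V)·P(Q,V).

P(D|do(T)): backdoor, adjust for {Q, V}.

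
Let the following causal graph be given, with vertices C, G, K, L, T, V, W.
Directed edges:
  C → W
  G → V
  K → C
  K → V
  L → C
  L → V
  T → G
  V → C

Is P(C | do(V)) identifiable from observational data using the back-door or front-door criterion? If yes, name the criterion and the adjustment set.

desc(V)\{V}={C,W}; candidates ⊆ {G,K,L,T}.
size 0: {}; under {} V still reaches {C,G,K,L,T,W} ∋ C.
size 1: {G}, {K}, {L} …(+1); under {G} V still reaches {C,K,L,W} ∋ C.
{K,L}: V⊥C given {K,L} in G with V→· removed — back-door holds.
P(C|do(V)) = Σ_{K,L} P(C|V,K,L)·P(K,L).

P(C|do(V)): backdoor, adjust for {K, L}.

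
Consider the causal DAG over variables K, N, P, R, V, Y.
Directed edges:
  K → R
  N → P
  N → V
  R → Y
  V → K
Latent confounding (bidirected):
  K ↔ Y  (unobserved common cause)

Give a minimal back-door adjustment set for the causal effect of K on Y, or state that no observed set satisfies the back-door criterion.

K→Y: no observed back-door set.

desc(K)\{K}={R,Y}; candidates ⊆ {N,P,V}.
K↔Y: latent back-door arc(s) into K.
size 0: {}; under {} K still reaches {N,P,V,Y} ∋ Y.
size 1: {N}, {P}, {V}; under {N} K still reaches {V,Y} ∋ Y.
size 2: {N,P}, {N,V}, {P,V}; under {N,P} K still reaches {V,Y} ∋ Y.
K↔Y cannot be blocked by any observed set — no back-door set.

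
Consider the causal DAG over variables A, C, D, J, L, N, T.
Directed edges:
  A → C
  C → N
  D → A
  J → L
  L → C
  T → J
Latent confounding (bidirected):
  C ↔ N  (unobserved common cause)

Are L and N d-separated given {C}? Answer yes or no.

Bayes-Ball from L | {C} reaches {A,D,J,N,T}.
N ∈ reach(L|{C}) ⇒ L ⊥̸ N | {C}.

No — L and N are d-connected given {C}.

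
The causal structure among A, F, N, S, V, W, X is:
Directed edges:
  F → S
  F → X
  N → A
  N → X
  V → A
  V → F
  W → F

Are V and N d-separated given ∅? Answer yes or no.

Yes — V ⊥ N | ∅.

Bayes-Ball from V | ∅ reaches {A,F,S,X}.
N ∉ reach(V|∅) ⇒ V ⊥ N | ∅.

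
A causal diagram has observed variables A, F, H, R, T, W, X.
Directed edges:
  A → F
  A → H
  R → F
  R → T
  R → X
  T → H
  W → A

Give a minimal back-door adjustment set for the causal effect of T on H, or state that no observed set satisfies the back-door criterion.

T→H: minimal back-door set ∅.

desc(T)\{T}={H}; candidates ⊆ {A,F,R,W,X}.
∅: T⊥H given ∅ in G with T→· removed — back-door holds.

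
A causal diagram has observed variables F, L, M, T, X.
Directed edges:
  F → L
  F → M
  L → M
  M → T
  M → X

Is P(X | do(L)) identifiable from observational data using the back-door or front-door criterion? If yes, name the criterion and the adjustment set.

P(X|do(L)): backdoor, adjust for {F}.

desc(L)\{L}={M,T,X}; candidates ⊆ {F}.
size 0: {}; under {} L still reaches {F,M,T,X} ∋ X.
{F}: L⊥X given {F} in G with L→· removed — back-door holds.
P(X|do(L)) = Σ_{F} P(X|L,F)·P(F).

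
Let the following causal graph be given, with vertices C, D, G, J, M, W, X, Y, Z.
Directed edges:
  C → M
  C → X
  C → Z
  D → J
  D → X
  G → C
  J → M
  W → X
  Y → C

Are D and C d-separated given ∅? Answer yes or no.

Bayes-Ball from D | ∅ reaches {J,M,X}.
C ∉ reach(D|∅) ⇒ D ⊥ C | ∅.

Yes — D ⊥ C | ∅.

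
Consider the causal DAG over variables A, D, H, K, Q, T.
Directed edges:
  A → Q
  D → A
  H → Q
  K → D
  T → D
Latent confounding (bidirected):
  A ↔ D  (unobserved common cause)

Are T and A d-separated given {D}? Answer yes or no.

Bayes-Ball from T | {D} reaches {A,K,Q}.
A ∈ reach(T|{D}) ⇒ T ⊥̸ A | {D}.

No — T and A are d-connected given {D}.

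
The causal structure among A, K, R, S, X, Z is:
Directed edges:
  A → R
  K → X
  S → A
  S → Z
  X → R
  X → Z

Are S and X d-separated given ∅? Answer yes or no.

Yes — S ⊥ X | ∅.

Bayes-Ball from S | ∅ reaches {A,R,Z}.
X ∉ reach(S|∅) ⇒ S ⊥ X | ∅.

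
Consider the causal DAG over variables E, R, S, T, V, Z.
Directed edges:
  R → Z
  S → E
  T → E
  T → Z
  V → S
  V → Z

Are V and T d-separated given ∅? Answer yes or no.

Bayes-Ball from V | ∅ reaches {E,S,Z}.
T ∉ reach(V|∅) ⇒ V ⊥ T | ∅.

Yes — V ⊥ T | ∅.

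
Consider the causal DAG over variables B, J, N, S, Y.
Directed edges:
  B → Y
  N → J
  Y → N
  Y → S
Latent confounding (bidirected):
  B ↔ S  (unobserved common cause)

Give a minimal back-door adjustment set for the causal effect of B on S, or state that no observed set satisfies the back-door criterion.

B→S: no observed back-door set.

desc(B)\{B}={J,N,S,Y}; candidates ⊆ {—}.
B↔S: latent back-door arc(s) into B.
size 0: {}; under {} B still reaches {S} ∋ S.
B↔S cannot be blocked by any observed set — no back-door set.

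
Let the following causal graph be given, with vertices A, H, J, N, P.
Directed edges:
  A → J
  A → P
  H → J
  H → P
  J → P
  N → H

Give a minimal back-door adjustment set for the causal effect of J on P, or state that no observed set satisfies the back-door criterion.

J→P: minimal back-door set {A, H}.

desc(J)\{J}={P}; candidates ⊆ {A,H,N}.
size 0: {}; under {} J still reaches {A,H,N,P} ∋ P.
size 1: {A}, {H}, {N}; under {A} J still reaches {H,N,P} ∋ P.
{A,H}: J⊥P given {A,H} in G with J→· removed — back-door holds.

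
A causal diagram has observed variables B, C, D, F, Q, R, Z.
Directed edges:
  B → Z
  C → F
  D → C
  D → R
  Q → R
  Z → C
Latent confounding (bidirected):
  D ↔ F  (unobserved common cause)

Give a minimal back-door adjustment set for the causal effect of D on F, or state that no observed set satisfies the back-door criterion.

desc(D)\{D}={C,F,R}; candidates ⊆ {B,Q,Z}.
D↔F: latent back-door arc(s) into D.
size 0: {}; under {} D still reaches {F} ∋ F.
size 1: {B}, {Q}, {Z}; under {B} D still reaches {F} ∋ F.
size 2: {B,Q}, {B,Z}, {Q,Z}; under {B,Q} D still reaches {F} ∋ F.
D↔F cannot be blocked by any observed set — no back-door set.

D→F: no observed back-door set.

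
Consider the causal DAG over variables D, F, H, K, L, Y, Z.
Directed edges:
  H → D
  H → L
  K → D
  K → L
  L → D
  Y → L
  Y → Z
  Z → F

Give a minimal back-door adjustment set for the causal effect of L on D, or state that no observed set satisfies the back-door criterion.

L→D: minimal back-door set {H, K}.

desc(L)\{L}={D}; candidates ⊆ {F,H,K,Y,Z}.
size 0: {}; under {} L still reaches {D,F,H,K,Y,Z} ∋ D.
size 1: {F}, {H}, {K} …(+2); under {F} L still reaches {D,H,K,Y,Z} ∋ D.
{H,K}: L⊥D given {H,K} in G with L→· removed — back-door holds.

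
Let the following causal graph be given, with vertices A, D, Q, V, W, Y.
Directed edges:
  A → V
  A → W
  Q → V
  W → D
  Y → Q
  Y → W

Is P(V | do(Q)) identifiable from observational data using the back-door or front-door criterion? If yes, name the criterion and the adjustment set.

desc(Q)\{Q}={V}; candidates ⊆ {A,D,W,Y}.
∅: Q⊥V given ∅ in G with Q→· removed — back-door holds.
P(V|do(Q)) = P(V|Q) — no adjustment needed.

P(V|do(Q)): backdoor, adjust for ∅.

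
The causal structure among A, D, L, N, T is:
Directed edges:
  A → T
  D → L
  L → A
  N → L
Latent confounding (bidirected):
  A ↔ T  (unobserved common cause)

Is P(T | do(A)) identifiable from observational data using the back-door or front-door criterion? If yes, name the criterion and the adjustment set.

desc(A)\{A}={T}; candidates ⊆ {D,L,N}.
A↔T: latent back-door arc(s) into A.
size 0: {}; under {} A still reaches {D,L,N,T} ∋ T.
size 1: {D}, {L}, {N}; under {D} A still reaches {L,N,T} ∋ T.
size 2: {D,L}, {D,N}, {L,N}; under {D,L} A still reaches {T} ∋ T.
A↔T cannot be blocked by any observed set — no back-door set.
No mediator lies on a directed A→…→T path.
Neither criterion identifies P(T|do(A)) in this graph.

P(T|do(A)): not identifiable (no BD/FD set).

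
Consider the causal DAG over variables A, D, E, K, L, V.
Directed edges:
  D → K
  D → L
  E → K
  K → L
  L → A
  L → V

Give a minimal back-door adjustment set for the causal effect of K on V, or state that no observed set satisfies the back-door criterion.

K→V: minimal back-door set {D}.

desc(K)\{K}={A,L,V}; candidates ⊆ {D,E}.
size 0: {}; under {} K still reaches {A,D,E,L,V} ∋ V.
{D}: K⊥V given {D} in G with K→· removed — back-door holds.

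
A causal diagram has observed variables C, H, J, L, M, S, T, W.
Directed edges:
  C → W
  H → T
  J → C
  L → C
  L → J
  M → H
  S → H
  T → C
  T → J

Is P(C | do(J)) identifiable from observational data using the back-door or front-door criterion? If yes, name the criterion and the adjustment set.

P(C|do(J)): backdoor, adjust for {L, T}.

desc(J)\{J}={C,W}; candidates ⊆ {H,L,M,S,T}.
size 0: {}; under {} J still reaches {C,H,L,M,S,T,W} ∋ C.
size 1: {H}, {L}, {M} …(+2); under {H} J still reaches {C,L,T,W} ∋ C.
{L,T}: J⊥C given {L,T} in G with J→· removed — back-door holds.
P(C|do(J)) = Σ_{L,T} P(C|J,L,T)·P(L,T).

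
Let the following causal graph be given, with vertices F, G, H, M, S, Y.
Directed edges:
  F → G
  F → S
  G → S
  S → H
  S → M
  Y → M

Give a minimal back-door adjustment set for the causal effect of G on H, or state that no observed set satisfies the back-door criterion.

desc(G)\{G}={H,M,S}; candidates ⊆ {F,Y}.
size 0: {}; under {} G still reaches {F,H,M,S} ∋ H.
{F}: G⊥H given {F} in G with G→· removed — back-door holds.

G→H: minimal back-door set {F}.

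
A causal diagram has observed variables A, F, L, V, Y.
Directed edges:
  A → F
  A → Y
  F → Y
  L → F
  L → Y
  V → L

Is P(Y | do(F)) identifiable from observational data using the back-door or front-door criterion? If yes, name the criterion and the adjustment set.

desc(F)\{F}={Y}; candidates ⊆ {A,L,V}.
size 0: {}; under {} F still reaches {A,L,V,Y} ∋ Y.
size 1: {A}, {L}, {V}; under {A} F still reaches {L,V,Y} ∋ Y.
{A,L}: F⊥Y given {A,L} in G with F→· removed — back-door holds.
P(Y|do(F)) = Σ_{A,L} P(Y|F,A,L)·P(A,L).

P(Y|do(F)): backdoor, adjust for {A, L}.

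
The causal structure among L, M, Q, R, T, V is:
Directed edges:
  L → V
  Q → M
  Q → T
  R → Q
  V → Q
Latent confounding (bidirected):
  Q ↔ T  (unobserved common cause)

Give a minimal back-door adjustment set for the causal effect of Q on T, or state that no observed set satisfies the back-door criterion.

desc(Q)\{Q}={M,T}; candidates ⊆ {L,R,V}.
Q↔T: latent back-door arc(s) into Q.
size 0: {}; under {} Q still reaches {L,R,T,V} ∋ T.
size 1: {L}, {R}, {V}; under {L} Q still reaches {R,T,V} ∋ T.
size 2: {L,R}, {L,V}, {R,V}; under {L,R} Q still reaches {T,V} ∋ T.
Q↔T cannot be blocked by any observed set — no back-door set.

Q→T: no observed back-door set.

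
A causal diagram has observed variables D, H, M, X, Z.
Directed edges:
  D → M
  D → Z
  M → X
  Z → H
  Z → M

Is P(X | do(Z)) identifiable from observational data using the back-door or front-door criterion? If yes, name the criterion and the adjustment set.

P(X|do(Z)): backdoor, adjust for {D}.

desc(Z)\{Z}={H,M,X}; candidates ⊆ {D}.
size 0: {}; under {} Z still reaches {D,M,X} ∋ X.
{D}: Z⊥X given {D} in G with Z→· removed — back-door holds.
P(X|do(Z)) = Σ_{D} P(X|Z,D)·P(D).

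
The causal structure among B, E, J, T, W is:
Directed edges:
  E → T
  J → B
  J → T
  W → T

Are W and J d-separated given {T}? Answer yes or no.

Bayes-Ball from W | {T} reaches {B,E,J}.
J ∈ reach(W|{T}) ⇒ W ⊥̸ J | {T}.

No — W and J are d-connected given {T}.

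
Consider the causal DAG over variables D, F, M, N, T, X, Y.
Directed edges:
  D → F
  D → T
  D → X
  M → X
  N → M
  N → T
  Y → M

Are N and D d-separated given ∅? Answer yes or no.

Yes — N ⊥ D | ∅.

Bayes-Ball from N | ∅ reaches {M,T,X}.
D ∉ reach(N|∅) ⇒ N ⊥ D | ∅.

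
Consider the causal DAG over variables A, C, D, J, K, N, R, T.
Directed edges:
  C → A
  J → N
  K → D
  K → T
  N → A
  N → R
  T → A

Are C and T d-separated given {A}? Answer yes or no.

Bayes-Ball from C | {A} reaches {D,J,K,N,R,T}.
T ∈ reach(C|{A}) ⇒ C ⊥̸ T | {A}.

No — C and T are d-connected given {A}.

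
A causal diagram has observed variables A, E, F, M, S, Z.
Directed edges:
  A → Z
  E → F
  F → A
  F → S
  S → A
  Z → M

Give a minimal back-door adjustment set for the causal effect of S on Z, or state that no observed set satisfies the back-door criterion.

S→Z: minimal back-door set {F}.

desc(S)\{S}={A,M,Z}; candidates ⊆ {E,F}.
size 0: {}; under {} S still reaches {A,E,F,M,Z} ∋ Z.
{F}: S⊥Z given {F} in G with S→· removed — back-door holds.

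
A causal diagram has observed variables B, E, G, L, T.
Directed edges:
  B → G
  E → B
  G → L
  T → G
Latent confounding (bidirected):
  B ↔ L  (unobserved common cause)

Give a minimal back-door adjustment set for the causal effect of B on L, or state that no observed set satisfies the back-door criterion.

desc(B)\{B}={G,L}; candidates ⊆ {E,T}.
B↔L: latent back-door arc(s) into B.
size 0: {}; under {} B still reaches {E,L} ∋ L.
size 1: {E}, {T}; under {E} B still reaches {L} ∋ L.
size 2: {E,T}; under {E,T} B still reaches {L} ∋ L.
B↔L cannot be blocked by any observed set — no back-door set.

B→L: no observed back-door set.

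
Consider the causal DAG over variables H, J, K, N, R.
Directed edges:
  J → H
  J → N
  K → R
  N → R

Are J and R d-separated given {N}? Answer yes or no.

Yes — J ⊥ R | {N}.

Bayes-Ball from J | {N} reaches {H}.
R ∉ reach(J|{N}) ⇒ J ⊥ R | {N}.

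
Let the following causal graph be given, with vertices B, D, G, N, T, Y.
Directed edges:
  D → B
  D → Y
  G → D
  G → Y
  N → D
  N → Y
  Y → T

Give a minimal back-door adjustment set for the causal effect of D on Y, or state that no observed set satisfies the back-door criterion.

D→Y: minimal back-door set {G, N}.

desc(D)\{D}={B,T,Y}; candidates ⊆ {G,N}.
size 0: {}; under {} D still reaches {G,N,T,Y} ∋ Y.
size 1: {G}, {N}; under {G} D still reaches {N,T,Y} ∋ Y.
{G,N}: D⊥Y given {G,N} in G with D→· removed — back-door holds.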